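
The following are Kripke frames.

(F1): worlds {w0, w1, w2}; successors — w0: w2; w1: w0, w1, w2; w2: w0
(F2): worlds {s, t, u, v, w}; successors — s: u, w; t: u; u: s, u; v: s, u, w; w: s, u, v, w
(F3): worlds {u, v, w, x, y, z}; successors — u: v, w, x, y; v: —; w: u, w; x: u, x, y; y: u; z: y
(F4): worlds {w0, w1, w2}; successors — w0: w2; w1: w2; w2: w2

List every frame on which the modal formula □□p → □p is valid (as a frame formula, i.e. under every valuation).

The schema corresponds to density: ∀x ∀y (Rxy → ∃z (Rxz ∧ Rzy)).
(F1): fails — Rw0w2 but no z with Rw0z and Rzw2.
(F2): condition met.
(F3): fails — Ruv but no t with Rut and Rtv.
(F4): condition met.
Valid on: (F2), (F4).

(F2), (F4)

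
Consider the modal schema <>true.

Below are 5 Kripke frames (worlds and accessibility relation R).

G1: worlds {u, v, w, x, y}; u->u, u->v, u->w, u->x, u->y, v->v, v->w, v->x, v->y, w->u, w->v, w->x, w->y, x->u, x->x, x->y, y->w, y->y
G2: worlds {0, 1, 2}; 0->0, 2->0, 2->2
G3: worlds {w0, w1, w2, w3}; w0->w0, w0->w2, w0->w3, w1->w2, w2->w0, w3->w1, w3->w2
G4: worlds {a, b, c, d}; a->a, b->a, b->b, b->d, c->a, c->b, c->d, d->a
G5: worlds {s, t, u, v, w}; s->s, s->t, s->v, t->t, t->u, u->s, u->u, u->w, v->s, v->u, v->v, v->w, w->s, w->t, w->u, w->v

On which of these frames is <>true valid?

G1, G3, G4, G5

Frame correspondent (Sahlqvist): forall x exists y Rxy — i.e. seriality.
G1: condition met.
G2: fails — world 1 has no successor.
G3: condition met.
G4: condition met.
G5: condition met.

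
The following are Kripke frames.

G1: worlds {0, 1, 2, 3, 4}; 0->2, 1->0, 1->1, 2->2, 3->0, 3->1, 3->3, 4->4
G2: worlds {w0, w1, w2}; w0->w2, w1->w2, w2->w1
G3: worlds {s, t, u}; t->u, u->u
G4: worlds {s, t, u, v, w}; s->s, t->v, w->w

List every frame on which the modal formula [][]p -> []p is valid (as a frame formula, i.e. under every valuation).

Frame correspondent (Sahlqvist): forall x forall y (Rxy -> exists z (Rxz & Rzy)) — i.e. density.
G1: holds.
G2: fails — Rw1w2 but no z with Rw1z and Rzw2.
G3: holds.
G4: fails — Rtv but no z with Rtz and Rzv.
Valid on: G1, G3.

G1, G3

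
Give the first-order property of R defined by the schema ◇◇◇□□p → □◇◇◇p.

This is a Sahlqvist (Geach-type) schema ◇^3□^2p → □^1◇^3p.
First-order correspondent: ∀x ∀y ∀z ((xR³y ∧ xRz) → ∃w (yR²w ∧ zR³w)).

∀x ∀y ∀z ((xR³y ∧ xRz) → ∃w (yR²w ∧ zR³w))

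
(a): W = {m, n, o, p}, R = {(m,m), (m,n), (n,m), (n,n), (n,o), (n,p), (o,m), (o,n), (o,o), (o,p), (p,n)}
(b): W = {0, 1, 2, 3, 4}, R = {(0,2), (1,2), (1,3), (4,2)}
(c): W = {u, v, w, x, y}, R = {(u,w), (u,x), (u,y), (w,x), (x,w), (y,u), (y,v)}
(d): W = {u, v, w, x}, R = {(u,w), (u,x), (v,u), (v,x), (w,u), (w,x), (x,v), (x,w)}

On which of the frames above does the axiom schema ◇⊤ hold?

Frame correspondent (Sahlqvist): ∀x ∃y Rxy — i.e. seriality.
(a): holds.
(b): fails — world 2 has no successor.
(c): fails — world v has no successor.
(d): holds.
Valid on: (a), (d).

(a), (d)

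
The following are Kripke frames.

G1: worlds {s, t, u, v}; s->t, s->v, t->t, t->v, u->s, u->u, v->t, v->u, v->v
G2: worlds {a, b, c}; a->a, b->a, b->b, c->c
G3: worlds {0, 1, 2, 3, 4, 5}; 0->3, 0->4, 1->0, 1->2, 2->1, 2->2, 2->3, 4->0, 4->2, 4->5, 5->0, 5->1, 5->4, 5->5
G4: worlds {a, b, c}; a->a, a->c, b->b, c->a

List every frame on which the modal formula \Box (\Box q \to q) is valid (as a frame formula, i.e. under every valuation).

Frame correspondent (Sahlqvist): \forall x \forall y (Rxy \to Ryy) — i.e. shift-reflexivity.
G1: fails — Rus but not Rss.
G2: condition met.
G3: fails — R10 but not R00.
G4: fails — Rac but not Rcc.

G2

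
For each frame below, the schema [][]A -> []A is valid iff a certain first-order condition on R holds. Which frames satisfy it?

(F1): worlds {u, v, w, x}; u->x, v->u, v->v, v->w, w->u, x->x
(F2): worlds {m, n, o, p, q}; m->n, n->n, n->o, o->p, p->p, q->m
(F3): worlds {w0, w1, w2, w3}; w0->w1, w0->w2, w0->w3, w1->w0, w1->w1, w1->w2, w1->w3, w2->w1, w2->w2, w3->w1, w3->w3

The schema corresponds to density: forall x forall y (Rxy -> exists z (Rxz & Rzy)).
(F1): fails — Rwu but no z with Rwz and Rzu.
(F2): fails — Rqm but no z with Rqz and Rzm.
(F3): satisfies the condition.

(F3)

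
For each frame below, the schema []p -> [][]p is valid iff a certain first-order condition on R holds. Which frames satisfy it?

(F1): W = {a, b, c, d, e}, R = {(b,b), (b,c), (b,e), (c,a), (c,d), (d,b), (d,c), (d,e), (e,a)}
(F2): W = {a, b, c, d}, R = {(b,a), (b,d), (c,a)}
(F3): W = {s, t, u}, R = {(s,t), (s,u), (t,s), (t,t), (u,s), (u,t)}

(F2)

This is the axiom for transitivity; its first-order frame correspondent is forall x forall y forall z (Rxy & Ryz -> Rxz).
(F1): fails — Rbc and Rcd but not Rbd.
(F2): satisfies the condition.
(F3): fails — Rus and Rsu but not Ruu.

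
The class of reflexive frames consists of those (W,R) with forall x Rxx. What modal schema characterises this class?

The condition is reflexivity. The T schema □s → s defines it.
Suppose □s→s is valid. At any x set V(s)={w : Rxw}. Then □s holds at x, so s holds at x, i.e. Rxx.

□s → s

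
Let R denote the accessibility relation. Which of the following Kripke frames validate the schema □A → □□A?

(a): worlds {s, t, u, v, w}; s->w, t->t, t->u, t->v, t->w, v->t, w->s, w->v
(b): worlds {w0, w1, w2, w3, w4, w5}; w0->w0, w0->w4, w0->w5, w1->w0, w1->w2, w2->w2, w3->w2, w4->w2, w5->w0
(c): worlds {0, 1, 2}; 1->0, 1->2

(c)

Frame correspondent (Sahlqvist): ∀x ∀y ∀z (Rxy ∧ Ryz → Rxz) — i.e. transitivity.
(a): fails — Rvt and Rtv but not Rvv.
(b): fails — Rw1w0 and Rw0w4 but not Rw1w4.
(c): condition met.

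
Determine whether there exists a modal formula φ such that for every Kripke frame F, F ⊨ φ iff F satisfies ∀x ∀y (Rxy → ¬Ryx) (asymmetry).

Not definable by any modal formula

If a class were modally definable it would be closed under surjective bounded morphisms (Goldblatt–Thomason).
The 5-cycle (worlds 0,1,2,3,4 with 0→1→2→3→4→0) is asymmetric. Mapping every world to a single reflexive point • is a surjective bounded morphism, and the reflexive point is not asymmetric (R•• but asymmetry requires ¬R••).
Hence asymmetry is not modally definable.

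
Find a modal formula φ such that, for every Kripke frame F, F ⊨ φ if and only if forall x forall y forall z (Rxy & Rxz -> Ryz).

A defining formula is ◇q → □◇q (the 5 axiom).
Suppose ◇q→□◇q is valid. Take Rxy, Rxz and set V(q)={y}. Then ◇q at x, so □◇q at x, so ◇q at z, so some w with Rzw has q; w=y, i.e. Rzy. By symmetry of the argument, Ryz.

◇q → □◇q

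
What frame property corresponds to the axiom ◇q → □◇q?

the Euclidean property

Suppose ◇q→□◇q is valid. Take Rxy, Rxz and set V(q)={y}. Then ◇q at x, so □◇q at x, so ◇q at z, so some w with Rzw has q; w=y, i.e. Rzy. By symmetry of the argument, Ryz.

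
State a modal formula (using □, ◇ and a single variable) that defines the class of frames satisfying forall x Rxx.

□r → r

A defining formula is □r → r (the T axiom).
Suppose □r→r is valid. At any x set V(r)={w : Rxw}. Then □r holds at x, so r holds at x, i.e. Rxx.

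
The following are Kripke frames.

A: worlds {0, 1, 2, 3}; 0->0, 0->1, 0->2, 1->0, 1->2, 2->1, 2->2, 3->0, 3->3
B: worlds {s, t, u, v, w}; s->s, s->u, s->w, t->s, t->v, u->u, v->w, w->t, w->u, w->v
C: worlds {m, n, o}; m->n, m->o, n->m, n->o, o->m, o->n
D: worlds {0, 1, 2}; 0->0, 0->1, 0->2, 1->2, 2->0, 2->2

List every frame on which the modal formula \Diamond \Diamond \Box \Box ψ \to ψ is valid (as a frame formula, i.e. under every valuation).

The schema corresponds to a generalized confluence (Geach) condition: \forall x \forall y (x R^2 y \to \exists w (y R^2 w \wedge x = w)).
A: fails — 3R²0 but no w with 0R²w and 3=w.
B: fails — sR²u but no w* with uR²w* and s=w*.
C: condition met.
D: condition met.

C, D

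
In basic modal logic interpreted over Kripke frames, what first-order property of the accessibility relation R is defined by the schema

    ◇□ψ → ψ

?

symmetry: ∀x ∀y (Rxy → Ryx)

Equivalently (dual form): ψ → □◇ψ.
Suppose ψ→□◇ψ is valid. Take Rxy and set V(ψ)={x}. Then ψ at x, so □◇ψ at x, so ◇ψ at y, so some z with Ryz has ψ; z=x, i.e. Ryx.
The converse is a direct semantic check.
So the correspondent is symmetry.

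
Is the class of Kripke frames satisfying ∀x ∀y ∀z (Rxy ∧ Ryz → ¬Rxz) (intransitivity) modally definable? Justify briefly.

No — not modally definable

If a class were modally definable it would be closed under surjective bounded morphisms (Goldblatt–Thomason).
The 5-cycle (worlds 0,1,2,3,4 with 0→1→2→3→4→0) is intransitive. Mapping every world to a single reflexive point • is a surjective bounded morphism; the reflexive point is not intransitive (R••∧R•• but R••).
So no modal formula (or set of formulas) defines exactly the intransitive frames.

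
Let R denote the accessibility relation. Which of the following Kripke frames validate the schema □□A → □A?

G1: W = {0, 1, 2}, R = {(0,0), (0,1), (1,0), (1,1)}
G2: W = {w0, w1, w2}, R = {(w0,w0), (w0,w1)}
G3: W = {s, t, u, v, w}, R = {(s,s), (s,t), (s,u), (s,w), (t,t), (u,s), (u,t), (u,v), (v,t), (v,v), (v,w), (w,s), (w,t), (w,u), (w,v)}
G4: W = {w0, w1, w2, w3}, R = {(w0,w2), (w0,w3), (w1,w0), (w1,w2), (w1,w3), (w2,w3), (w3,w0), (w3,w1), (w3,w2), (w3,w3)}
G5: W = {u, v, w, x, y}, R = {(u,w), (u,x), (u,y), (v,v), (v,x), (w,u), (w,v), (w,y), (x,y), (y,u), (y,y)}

This is the axiom for density; its first-order frame correspondent is ∀x ∀y (Rxy → ∃z (Rxz ∧ Rzy)).
G1: satisfies the condition.
G2: satisfies the condition.
G3: satisfies the condition.
G4: satisfies the condition.
G5: fails — Ruw but no z with Ruz and Rzw.

G1, G2, G3, G4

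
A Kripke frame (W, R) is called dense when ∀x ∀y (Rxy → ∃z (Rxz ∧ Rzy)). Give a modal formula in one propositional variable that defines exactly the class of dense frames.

□□s → □s

The condition is density. The C4 schema □□s → □s defines it.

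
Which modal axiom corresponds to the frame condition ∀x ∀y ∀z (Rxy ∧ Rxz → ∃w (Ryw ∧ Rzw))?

◇□r → □◇r

The condition is convergence. The .2 schema ◇□r → □◇r defines it.
Suppose ◇□r→□◇r is valid. Take Rxy, Rxz and set V(r)={w : Ryw}. Then □r at y so ◇□r at x, so □◇r at x, so ◇r at z, giving w with Rzw and Ryw.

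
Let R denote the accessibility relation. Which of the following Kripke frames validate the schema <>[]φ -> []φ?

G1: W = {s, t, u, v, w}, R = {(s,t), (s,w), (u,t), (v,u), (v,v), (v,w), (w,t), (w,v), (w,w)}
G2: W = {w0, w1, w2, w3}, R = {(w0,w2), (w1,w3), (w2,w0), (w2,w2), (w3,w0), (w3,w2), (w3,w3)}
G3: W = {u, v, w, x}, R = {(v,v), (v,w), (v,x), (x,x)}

The schema corresponds to the Euclidean property: forall x forall y forall z (Rxy & Rxz -> Ryz).
G1: fails — Rst and Rsw but not Rtw.
G2: fails — Rw2w0 and Rw2w0 but not Rw0w0.
G3: fails — Rvx and Rvv but not Rxv.
Valid on no frame.

none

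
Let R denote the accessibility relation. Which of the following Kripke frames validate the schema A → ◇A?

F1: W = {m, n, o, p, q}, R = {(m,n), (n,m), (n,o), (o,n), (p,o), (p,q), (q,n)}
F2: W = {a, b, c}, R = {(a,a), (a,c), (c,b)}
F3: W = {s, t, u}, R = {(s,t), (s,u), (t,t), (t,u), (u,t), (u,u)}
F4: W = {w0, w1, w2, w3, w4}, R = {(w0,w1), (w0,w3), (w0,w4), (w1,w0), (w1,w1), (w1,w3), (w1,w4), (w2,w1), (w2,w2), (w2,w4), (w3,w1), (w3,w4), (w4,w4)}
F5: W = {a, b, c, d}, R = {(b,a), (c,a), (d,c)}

The schema corresponds to reflexivity: ∀x Rxx.
F1: fails — world m does not see itself.
F2: fails — world b does not see itself.
F3: fails — world s does not see itself.
F4: fails — world w0 does not see itself.
F5: fails — world a does not see itself.
Valid on no frame.

none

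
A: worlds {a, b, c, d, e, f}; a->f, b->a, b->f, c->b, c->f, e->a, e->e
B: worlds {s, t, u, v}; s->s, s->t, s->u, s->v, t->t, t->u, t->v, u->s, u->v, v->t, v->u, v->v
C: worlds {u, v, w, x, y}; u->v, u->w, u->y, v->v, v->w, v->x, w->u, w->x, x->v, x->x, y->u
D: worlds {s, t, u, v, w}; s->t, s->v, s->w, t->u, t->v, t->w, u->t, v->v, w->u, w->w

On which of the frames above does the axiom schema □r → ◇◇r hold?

The schema corresponds to a generalized confluence (Geach) condition: ∀x ∃w (xRw ∧ xR²w).
A: fails — at a but no w with aRw and aR²w.
B: satisfies the condition.
C: fails — at y but no t with yRt and yR²t.
D: fails — at u but no w* with uRw* and uR²w*.
Valid on: B.

B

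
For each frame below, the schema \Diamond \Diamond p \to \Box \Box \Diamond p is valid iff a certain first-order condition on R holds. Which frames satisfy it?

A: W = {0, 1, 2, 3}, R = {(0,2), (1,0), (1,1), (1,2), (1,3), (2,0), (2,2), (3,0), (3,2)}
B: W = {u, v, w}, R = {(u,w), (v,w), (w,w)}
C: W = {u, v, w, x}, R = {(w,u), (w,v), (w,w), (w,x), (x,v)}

B

Frame correspondent (Sahlqvist): \forall x \forall y \forall z ((x R^2 y \wedge x R^2 z) \to \exists w (y = w \wedge zRw)) — i.e. a generalized confluence (Geach) condition.
A: fails — 0R²0, 0R²0 but no w with 0=w and 0Rw.
B: ✓.
C: fails — wR²u, wR²u but no t with u=t and uRt.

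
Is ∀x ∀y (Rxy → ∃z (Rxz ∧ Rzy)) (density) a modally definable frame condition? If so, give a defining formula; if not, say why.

This is a Sahlqvist condition; the C4 axiom □□r → □r defines it.
Suppose □□r→□r is valid. Take Rxy and set V(r)={w : xR²w}. Then □□r at x, so □r at x, so r at y, i.e. ∃z(Rxz∧Rzy).

Yes — defined by □□r → □r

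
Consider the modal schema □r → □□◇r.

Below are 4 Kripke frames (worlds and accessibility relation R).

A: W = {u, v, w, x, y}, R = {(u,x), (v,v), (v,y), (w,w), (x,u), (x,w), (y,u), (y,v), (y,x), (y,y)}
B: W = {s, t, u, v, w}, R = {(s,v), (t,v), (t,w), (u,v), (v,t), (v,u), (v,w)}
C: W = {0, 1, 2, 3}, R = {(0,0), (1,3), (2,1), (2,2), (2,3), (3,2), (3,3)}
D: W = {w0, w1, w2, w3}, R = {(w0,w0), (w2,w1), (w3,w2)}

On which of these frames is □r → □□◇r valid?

Frame correspondent (Sahlqvist): ∀x ∀z (xR²z → ∃w (xRw ∧ zRw)) — i.e. a generalized confluence (Geach) condition.
A: fails — uR²w but no t with uRt and wRt.
B: fails — sR²w but no w* with sRw* and wRw*.
C: holds.
D: fails — w3R²w1 but no w with w3Rw and w1Rw.
Valid on: C.

C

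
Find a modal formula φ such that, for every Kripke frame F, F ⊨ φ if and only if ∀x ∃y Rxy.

This is seriality; the standard corresponding axiom is D: □q → ◇q.

□q → ◇q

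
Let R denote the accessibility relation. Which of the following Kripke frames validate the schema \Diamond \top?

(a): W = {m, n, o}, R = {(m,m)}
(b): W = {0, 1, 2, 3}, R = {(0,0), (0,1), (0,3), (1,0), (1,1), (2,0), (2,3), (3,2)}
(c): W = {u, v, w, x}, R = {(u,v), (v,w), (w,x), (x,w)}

This is the axiom for seriality; its first-order frame correspondent is \forall x \exists y Rxy.
(a): fails — world n has no successor.
(b): ✓.
(c): ✓.
Valid on: (b), (c).

(b), (c)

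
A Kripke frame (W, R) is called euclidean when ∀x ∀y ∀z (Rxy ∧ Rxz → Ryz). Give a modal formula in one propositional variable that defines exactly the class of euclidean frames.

◇q → □◇q

The condition is the Euclidean property. The 5 schema ◇q → □◇q defines it.
Suppose ◇q→□◇q is valid. Take Rxy, Rxz and set V(q)={y}. Then ◇q at x, so □◇q at x, so ◇q at z, so some w with Rzw has q; w=y, i.e. Rzy. By symmetry of the argument, Ryz.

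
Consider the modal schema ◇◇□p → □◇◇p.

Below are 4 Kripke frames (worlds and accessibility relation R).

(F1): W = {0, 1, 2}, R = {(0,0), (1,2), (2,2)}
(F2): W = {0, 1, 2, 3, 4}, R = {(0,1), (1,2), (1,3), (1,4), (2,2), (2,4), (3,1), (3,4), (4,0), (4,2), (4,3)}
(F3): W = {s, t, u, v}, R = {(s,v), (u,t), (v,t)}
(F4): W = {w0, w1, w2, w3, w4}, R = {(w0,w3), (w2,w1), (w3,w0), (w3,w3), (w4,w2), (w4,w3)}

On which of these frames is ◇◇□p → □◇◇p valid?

(F1)

Frame correspondent (Sahlqvist): ∀x ∀y ∀z ((xR²y ∧ xRz) → ∃w (yRw ∧ zR²w)) — i.e. a generalized confluence (Geach) condition.
(F1): condition met.
(F2): fails — 1R²0, 1R2 but no w with 0Rw and 2R²w.
(F3): fails — sR²t, sRv but no w with tRw and vR²w.
(F4): fails — w4R²w0, w4Rw2 but no w with w0Rw and w2R²w.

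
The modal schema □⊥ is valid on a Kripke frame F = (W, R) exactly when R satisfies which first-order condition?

This is the Ver axiom.
It corresponds to emptiness of R: ∀x ∀y ¬Rxy.

emptiness of R: ∀x ∀y ¬Rxy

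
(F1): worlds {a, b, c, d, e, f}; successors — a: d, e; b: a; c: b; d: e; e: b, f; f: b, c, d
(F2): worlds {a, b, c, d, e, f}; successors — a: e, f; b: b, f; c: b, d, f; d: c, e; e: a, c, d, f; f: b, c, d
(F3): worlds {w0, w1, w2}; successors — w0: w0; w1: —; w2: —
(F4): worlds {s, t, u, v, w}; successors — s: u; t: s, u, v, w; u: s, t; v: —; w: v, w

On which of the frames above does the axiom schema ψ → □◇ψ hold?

(F3)

Frame correspondent (Sahlqvist): ∀x ∀y (Rxy → Ryx) — i.e. symmetry.
(F1): fails — Reb but not Rbe.
(F2): fails — Rfd but not Rdf.
(F3): ✓.
(F4): fails — Rtv but not Rvt.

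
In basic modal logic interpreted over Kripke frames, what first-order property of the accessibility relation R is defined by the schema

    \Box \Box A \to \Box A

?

density

This is the C4 axiom.
It corresponds to density: \forall x \forall y (Rxy \to \exists z (Rxz \wedge Rzy)).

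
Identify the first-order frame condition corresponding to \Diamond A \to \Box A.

This schema is the CD axiom.
It corresponds to partial functionality: \forall x \forall y \forall z (Rxy \wedge Rxz \to y = z).

partial functionality: \forall x \forall y \forall z (Rxy \wedge Rxz \to y = z)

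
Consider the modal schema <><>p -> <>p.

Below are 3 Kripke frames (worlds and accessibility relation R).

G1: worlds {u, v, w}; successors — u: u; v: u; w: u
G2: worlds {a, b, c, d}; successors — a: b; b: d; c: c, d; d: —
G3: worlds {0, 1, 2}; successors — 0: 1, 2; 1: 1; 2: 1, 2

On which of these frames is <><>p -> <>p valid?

This is the axiom for transitivity; its first-order frame correspondent is forall x forall y forall z (Rxy & Ryz -> Rxz).
G1: holds.
G2: fails — Rab and Rbd but not Rad.
G3: holds.
Valid on: G1, G3.

G1, G3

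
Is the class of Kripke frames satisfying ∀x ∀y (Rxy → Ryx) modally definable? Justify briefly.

Yes, by r → □◇r

The condition is symmetry. A defining modal formula is r → □◇r.
Suppose r→□◇r is valid. Take Rxy and set V(r)={x}. Then r at x, so □◇r at x, so ◇r at y, so some z with Ryz has r; z=x, i.e. Ryx.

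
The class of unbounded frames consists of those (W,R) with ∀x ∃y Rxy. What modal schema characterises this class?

□s → ◇s

A defining formula is □s → ◇s (the D axiom).
Suppose □s→◇s is valid. At any x set V(s)=W. Then □s at x, so ◇s at x, so x has a successor.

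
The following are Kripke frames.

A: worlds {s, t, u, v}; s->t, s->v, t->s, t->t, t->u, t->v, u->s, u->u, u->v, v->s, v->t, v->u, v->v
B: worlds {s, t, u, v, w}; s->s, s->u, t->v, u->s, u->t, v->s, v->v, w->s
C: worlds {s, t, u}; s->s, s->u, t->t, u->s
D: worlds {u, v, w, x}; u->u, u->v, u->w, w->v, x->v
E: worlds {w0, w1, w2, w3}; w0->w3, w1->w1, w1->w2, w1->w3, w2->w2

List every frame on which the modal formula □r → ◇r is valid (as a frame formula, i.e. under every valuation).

A, B, C

Frame correspondent (Sahlqvist): ∀x ∃y Rxy — i.e. seriality.
A: condition met.
B: condition met.
C: condition met.
D: fails — world v has no successor.
E: fails — world w3 has no successor.
Valid on: A, B, C.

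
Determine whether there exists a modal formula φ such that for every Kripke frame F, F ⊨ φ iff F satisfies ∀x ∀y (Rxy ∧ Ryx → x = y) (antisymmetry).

If a class were modally definable it would be closed under surjective bounded morphisms (Goldblatt–Thomason).
The 6-cycle (worlds 0,1,2,3,4,5 with 0→1→2→3→4→5→0) is antisymmetric. Sending even-indexed worlds to a and odd-indexed worlds to b is a surjective bounded morphism onto the two-world frame with a↔b, which is not antisymmetric.
So the class is not modally definable.

Not definable by any modal formula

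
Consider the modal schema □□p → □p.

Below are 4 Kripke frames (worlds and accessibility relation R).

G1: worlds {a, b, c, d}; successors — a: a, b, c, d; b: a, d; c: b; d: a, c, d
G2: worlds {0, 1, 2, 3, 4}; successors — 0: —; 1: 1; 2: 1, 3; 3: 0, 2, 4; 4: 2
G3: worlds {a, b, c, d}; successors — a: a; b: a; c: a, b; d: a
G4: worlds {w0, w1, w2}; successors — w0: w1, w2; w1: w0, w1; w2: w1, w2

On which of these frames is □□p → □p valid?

G4

Frame correspondent (Sahlqvist): ∀x ∀y (Rxy → ∃z (Rxz ∧ Rzy)) — i.e. density.
G1: fails — Rcb but no z with Rcz and Rzb.
G2: fails — R34 but no z with R3z and Rz4.
G3: fails — Rcb but no z with Rcz and Rzb.
G4: satisfies the condition.
Valid on: G4.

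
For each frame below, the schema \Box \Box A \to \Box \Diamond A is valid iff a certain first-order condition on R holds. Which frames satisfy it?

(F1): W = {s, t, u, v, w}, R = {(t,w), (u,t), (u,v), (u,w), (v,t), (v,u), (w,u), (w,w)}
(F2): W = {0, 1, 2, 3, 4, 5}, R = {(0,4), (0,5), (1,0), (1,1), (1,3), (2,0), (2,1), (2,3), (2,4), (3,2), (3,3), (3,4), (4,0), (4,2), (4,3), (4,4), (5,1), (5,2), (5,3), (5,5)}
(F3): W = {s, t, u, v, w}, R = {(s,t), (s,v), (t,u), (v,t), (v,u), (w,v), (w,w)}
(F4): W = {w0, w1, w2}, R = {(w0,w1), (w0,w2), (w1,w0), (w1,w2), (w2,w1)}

The schema corresponds to a generalized confluence (Geach) condition: \forall x \forall z (xRz \to \exists w (x R^2 w \wedge zRw)).
(F1): ✓.
(F2): ✓.
(F3): fails — tRu but no w* with tR²w* and uRw*.
(F4): ✓.
Valid on: (F1), (F2), (F4).

(F1), (F2), (F4)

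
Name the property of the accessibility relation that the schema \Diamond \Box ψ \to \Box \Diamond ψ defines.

This is the .2 axiom.
It corresponds to convergence: \forall x \forall y \forall z (Rxy \wedge Rxz \to \exists w (Ryw \wedge Rzw)).

convergence: \forall x \forall y \forall z (Rxy \wedge Rxz \to \exists w (Ryw \wedge Rzw))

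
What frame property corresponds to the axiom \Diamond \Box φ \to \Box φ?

Equivalently (dual form): ◇φ → □◇φ.
Suppose ◇φ→□◇φ is valid. Take Rxy, Rxz and set V(φ)={y}. Then ◇φ at x, so □◇φ at x, so ◇φ at z, so some w with Rzw has φ; w=y, i.e. Rzy. By symmetry of the argument, Ryz.
Conversely, on a frame with the Euclidean property the schema holds at every world under every valuation.
So the correspondent is the Euclidean property.

the Euclidean property: \forall x \forall y \forall z (Rxy \wedge Rxz \to Ryz)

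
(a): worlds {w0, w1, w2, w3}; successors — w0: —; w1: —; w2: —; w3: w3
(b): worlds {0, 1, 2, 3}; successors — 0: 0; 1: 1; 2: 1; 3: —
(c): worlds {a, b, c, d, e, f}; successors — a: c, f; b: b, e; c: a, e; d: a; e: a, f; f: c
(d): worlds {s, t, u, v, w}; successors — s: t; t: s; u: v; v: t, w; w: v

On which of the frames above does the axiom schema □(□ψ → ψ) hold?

Frame correspondent (Sahlqvist): ∀x ∀y (Rxy → Ryy) — i.e. shift-reflexivity.
(a): condition met.
(b): condition met.
(c): fails — Rfc but not Rcc.
(d): fails — Ruv but not Rvv.
Valid on: (a), (b).

(a), (b)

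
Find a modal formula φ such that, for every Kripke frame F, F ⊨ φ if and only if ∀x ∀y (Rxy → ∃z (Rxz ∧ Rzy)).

The condition is density. The C4 schema □□s → □s defines it.
Suppose □□s→□s is valid. Take Rxy and set V(s)={w : xR²w}. Then □□s at x, so □s at x, so s at y, i.e. ∃z(Rxz∧Rzy).

□□s → □s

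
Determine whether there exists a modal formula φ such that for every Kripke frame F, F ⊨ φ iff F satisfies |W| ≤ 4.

Not modally definable

Modal frame validity is preserved under disjoint unions.
Any modal formula valid on each of 5 disjoint one-world frames is valid on their disjoint union (validity is preserved under disjoint unions). Each one-world frame has |W|=1≤4, but the union has |W|=5.
Hence having at most 4 worlds is not modally definable.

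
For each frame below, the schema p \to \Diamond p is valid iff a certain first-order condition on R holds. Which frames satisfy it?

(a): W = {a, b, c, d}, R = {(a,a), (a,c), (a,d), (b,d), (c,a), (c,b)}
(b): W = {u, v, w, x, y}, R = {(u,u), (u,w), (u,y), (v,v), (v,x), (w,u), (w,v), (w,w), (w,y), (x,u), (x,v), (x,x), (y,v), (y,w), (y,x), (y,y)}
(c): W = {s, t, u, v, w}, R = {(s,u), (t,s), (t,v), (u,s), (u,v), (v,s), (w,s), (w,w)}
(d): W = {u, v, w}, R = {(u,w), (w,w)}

This is the axiom for reflexivity; its first-order frame correspondent is \forall x Rxx.
(a): fails — world b does not see itself.
(b): satisfies the condition.
(c): fails — world s does not see itself.
(d): fails — world u does not see itself.

(b)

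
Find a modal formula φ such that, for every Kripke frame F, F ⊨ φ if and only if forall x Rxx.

□q → q

This is reflexivity; the standard corresponding axiom is T: □q → q.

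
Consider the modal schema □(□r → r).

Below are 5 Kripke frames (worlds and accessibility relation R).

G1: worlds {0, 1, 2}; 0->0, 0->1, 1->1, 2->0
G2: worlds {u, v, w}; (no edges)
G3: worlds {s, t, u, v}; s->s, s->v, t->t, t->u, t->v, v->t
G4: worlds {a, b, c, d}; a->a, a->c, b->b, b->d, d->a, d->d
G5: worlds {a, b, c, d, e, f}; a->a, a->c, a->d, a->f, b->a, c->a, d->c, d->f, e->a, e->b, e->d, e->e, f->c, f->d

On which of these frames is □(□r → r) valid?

G1, G2

Frame correspondent (Sahlqvist): ∀x ∀y (Rxy → Ryy) — i.e. shift-reflexivity.
G1: satisfies the condition.
G2: satisfies the condition.
G3: fails — Rtv but not Rvv.
G4: fails — Rac but not Rcc.
G5: fails — Reb but not Rbb.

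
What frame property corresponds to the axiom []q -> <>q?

Seriality

This is the D axiom.
Its frame correspondent is seriality — forall x exists y Rxy.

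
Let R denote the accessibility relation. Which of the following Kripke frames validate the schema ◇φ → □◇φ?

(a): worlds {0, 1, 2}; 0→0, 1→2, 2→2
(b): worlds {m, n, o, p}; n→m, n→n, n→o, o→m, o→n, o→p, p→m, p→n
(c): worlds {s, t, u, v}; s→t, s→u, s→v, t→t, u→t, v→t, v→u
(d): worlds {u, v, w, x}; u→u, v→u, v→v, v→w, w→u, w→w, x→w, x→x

(a)

Frame correspondent (Sahlqvist): ∀x ∀y ∀z (Rxy ∧ Rxz → Ryz) — i.e. the Euclidean property.
(a): satisfies the condition.
(b): fails — Rno and Rno but not Roo.
(c): fails — Rsv and Rsv but not Rvv.
(d): fails — Rvw and Rvv but not Rwv.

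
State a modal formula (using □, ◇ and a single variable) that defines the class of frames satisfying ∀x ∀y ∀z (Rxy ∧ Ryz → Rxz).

□r → □□r

A defining formula is □r → □□r (the 4 axiom).
Suppose □r→□□r is valid. Take Rxy, Ryz and set V(r)={w : Rxw}. Then □r at x, so □□r at x, so □r at y, so r at z, i.e. Rxz.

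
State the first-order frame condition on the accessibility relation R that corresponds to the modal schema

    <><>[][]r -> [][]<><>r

forall x forall y forall z ((x R^2 y & x R^2 z) -> exists w (y R^2 w & z R^2 w))

This is a Sahlqvist (Geach-type) schema ◇^2□^2r → □^2◇^2r.
Minimal-valuation argument: fix x; take any y with xR^2y and any z with xR^2z. Set V(r) to the set of worlds R-reachable from y in exactly 2 steps. Then □^2r holds at y, so the antecedent holds at x; validity forces ◇^2r at z, giving a w with zR^2w and yR^2w.
First-order correspondent: forall x forall y forall z ((x R^2 y & x R^2 z) -> exists w (y R^2 w & z R^2 w)).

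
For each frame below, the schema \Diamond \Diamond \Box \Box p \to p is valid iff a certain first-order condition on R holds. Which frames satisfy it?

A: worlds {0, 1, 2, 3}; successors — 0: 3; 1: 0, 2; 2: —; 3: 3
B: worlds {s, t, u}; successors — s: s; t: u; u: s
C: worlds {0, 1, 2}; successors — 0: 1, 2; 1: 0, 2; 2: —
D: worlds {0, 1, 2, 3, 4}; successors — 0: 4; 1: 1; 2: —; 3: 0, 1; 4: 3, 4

none

Frame correspondent (Sahlqvist): \forall x \forall y (x R^2 y \to \exists w (y R^2 w \wedge x = w)) — i.e. a generalized confluence (Geach) condition.
A: fails — 0R²3 but no w with 3R²w and 0=w.
B: fails — tR²s but no w with sR²w and t=w.
C: fails — 0R²2 but no w with 2R²w and 0=w.
D: fails — 0R²3 but no w with 3R²w and 0=w.
Valid on no frame.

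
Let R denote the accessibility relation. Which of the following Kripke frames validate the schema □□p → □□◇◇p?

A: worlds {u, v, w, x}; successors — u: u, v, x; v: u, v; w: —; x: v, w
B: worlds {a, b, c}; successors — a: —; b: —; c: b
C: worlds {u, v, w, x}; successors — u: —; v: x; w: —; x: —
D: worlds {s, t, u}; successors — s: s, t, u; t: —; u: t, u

B, C

This is the axiom for a generalized confluence (Geach) condition; its first-order frame correspondent is ∀x ∀z (xR²z → ∃w (xR²w ∧ zR²w)).
A: fails — uR²w but no t with uR²t and wR²t.
B: condition met.
C: condition met.
D: fails — sR²t but no w with sR²w and tR²w.
Valid on: B, C.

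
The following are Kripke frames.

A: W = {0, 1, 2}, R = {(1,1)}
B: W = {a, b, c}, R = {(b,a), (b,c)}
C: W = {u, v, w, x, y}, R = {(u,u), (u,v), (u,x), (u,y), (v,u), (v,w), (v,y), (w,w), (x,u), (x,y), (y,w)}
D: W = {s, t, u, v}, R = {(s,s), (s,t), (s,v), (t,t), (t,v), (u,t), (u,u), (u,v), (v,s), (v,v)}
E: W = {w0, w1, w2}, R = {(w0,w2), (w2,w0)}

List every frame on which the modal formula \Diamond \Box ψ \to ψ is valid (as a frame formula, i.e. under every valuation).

The schema corresponds to symmetry: \forall x \forall y (Rxy \to Ryx).
A: condition met.
B: fails — Rba but not Rab.
C: fails — Rvw but not Rwv.
D: fails — Ruv but not Rvu.
E: condition met.

A, E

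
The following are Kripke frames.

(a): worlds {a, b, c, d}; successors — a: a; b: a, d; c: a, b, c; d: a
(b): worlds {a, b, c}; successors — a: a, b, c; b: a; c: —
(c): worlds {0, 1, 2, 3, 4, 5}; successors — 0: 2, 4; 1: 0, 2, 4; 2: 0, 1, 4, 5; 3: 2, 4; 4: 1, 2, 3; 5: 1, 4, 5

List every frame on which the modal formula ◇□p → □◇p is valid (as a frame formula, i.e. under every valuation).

This is the axiom for convergence; its first-order frame correspondent is ∀x ∀y ∀z (Rxy ∧ Rxz → ∃w (Ryw ∧ Rzw)).
(a): condition met.
(b): fails — Raa and Rac but a and c have no common successor.
(c): condition met.

(a), (c)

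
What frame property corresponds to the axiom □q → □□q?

transitivity: ∀x ∀y ∀z (Rxy ∧ Ryz → Rxz)

This schema is the 4 axiom.
Its frame correspondent is transitivity — ∀x ∀y ∀z (Rxy ∧ Ryz → Rxz).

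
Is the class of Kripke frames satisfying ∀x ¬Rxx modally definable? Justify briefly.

Modal frame validity is preserved under surjective bounded morphisms.
The 4-cycle (worlds a,b,c,d with a→b→c→d→a) is irreflexive, and the map sending every world to a single reflexive point • is a surjective bounded morphism (forth: every edge maps to (•,•); back: every world has a successor). So any modal formula valid on the 4-cycle is also valid on the reflexive point, which is not irreflexive.
Hence irreflexivity is not modally definable.

No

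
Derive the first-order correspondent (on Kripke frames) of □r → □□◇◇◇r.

This is a Sahlqvist (Geach-type) schema ◇^0□^1r → □^2◇^3r.
Minimal-valuation argument: fix x; take any y with xR^0y and any z with xR^2z. Set V(r) to the set of worlds R-reachable from y in exactly 1 step. Then □^1r holds at y, so the antecedent holds at x; validity forces ◇^3r at z, giving a w with zR^3w and yR^1w.
First-order correspondent: ∀x ∀z (xR²z → ∃w (xRw ∧ zR³w)).

∀x ∀z (xR²z → ∃w (xRw ∧ zR³w))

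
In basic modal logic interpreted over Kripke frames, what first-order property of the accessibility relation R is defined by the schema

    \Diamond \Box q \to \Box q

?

the Euclidean property: \forall x \forall y \forall z (Rxy \wedge Rxz \to Ryz)

This schema is equivalent to the 5 axiom ◇q → □◇q.
It corresponds to the Euclidean property: \forall x \forall y \forall z (Rxy \wedge Rxz \to Ryz).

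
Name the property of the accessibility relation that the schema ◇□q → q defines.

symmetry: ∀x ∀y (Rxy → Ryx)

This is a form of the B axiom.
It corresponds to symmetry: ∀x ∀y (Rxy → Ryx).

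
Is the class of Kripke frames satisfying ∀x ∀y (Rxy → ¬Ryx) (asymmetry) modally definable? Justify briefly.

Modal frame validity is preserved under surjective bounded morphisms.
The 5-cycle (worlds w0,w1,w2,w3,w4 with w0→w1→w2→w3→w4→w0) is asymmetric. Mapping every world to a single reflexive point • is a surjective bounded morphism, and the reflexive point is not asymmetric (R•• but asymmetry requires ¬R••).
Hence asymmetry is not modally definable.

Not definable by any modal formula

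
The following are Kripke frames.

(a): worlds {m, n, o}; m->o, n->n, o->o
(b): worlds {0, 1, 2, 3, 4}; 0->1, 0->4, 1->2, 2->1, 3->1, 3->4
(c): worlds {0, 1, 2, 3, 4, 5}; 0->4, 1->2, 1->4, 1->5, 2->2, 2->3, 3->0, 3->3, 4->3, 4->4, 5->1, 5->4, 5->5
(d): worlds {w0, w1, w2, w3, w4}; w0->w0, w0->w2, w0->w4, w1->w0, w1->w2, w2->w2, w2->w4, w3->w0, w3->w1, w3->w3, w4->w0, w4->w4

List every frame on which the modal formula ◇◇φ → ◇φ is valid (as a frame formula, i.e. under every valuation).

The schema corresponds to transitivity: ∀x ∀y ∀z (Rxy ∧ Ryz → Rxz).
(a): satisfies the condition.
(b): fails — R31 and R12 but not R32.
(c): fails — R12 and R23 but not R13.
(d): fails — Rw1w2 and Rw2w4 but not Rw1w4.
Valid on: (a).

(a)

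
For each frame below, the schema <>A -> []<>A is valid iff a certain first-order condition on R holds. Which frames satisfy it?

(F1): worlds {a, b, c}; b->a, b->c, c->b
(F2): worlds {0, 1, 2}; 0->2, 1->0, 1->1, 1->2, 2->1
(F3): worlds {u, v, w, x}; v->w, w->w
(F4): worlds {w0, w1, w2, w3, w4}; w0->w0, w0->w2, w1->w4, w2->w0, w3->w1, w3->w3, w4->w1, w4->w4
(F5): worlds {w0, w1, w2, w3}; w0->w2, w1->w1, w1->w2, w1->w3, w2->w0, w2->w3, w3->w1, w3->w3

(F3)

The schema corresponds to the Euclidean property: forall x forall y forall z (Rxy & Rxz -> Ryz).
(F1): fails — Rba and Rba but not Raa.
(F2): fails — R02 and R02 but not R22.
(F3): holds.
(F4): fails — Rw0w2 and Rw0w2 but not Rw2w2.
(F5): fails — Rw0w2 and Rw0w2 but not Rw2w2.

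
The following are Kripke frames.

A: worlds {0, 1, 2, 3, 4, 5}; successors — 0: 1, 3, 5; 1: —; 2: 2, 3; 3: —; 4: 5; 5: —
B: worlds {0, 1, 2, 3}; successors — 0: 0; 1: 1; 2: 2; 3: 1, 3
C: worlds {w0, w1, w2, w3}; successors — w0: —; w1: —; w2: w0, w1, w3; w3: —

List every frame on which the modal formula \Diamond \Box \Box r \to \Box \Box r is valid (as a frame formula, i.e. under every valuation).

C

This is the axiom for a generalized confluence (Geach) condition; its first-order frame correspondent is \forall x \forall y \forall z ((xRy \wedge x R^2 z) \to \exists w (y R^2 w \wedge z = w)).
A: fails — 2R3, 2R²2 but no w with 3R²w and 2=w.
B: fails — 3R1, 3R²3 but no w with 1R²w and 3=w.
C: holds.
Valid on: C.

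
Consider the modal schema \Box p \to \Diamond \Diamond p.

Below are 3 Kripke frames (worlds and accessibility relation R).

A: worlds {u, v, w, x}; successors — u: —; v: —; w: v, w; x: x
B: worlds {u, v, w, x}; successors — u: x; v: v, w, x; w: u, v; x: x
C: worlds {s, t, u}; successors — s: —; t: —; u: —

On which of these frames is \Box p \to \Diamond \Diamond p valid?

B

Frame correspondent (Sahlqvist): \forall x \exists w (xRw \wedge x R^2 w) — i.e. a generalized confluence (Geach) condition.
A: fails — at u but no t with uRt and uR²t.
B: satisfies the condition.
C: fails — at s but no w with sRw and sR²w.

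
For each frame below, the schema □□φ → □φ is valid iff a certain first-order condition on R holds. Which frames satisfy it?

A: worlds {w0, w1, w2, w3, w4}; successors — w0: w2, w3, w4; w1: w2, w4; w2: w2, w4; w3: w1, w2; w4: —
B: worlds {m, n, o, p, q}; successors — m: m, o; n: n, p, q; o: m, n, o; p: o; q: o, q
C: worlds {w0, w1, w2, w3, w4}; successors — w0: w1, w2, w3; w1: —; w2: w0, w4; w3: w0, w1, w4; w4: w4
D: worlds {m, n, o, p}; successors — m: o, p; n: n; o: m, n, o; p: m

The schema corresponds to density: ∀x ∀y (Rxy → ∃z (Rxz ∧ Rzy)).
A: fails — Rw3w1 but no z with Rw3z and Rzw1.
B: satisfies the condition.
C: fails — Rw3w0 but no z with Rw3z and Rzw0.
D: fails — Rpm but no z with Rpz and Rzm.
Valid on: B.

B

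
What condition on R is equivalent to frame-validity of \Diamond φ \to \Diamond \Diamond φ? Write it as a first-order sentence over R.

This is a Sahlqvist (Geach-type) schema ◇^1□^0φ → □^0◇^2φ.
Minimal-valuation argument: fix x; take any y with xR^1y and any z with xR^0z. Set V(φ) to the set of worlds R-reachable from y in exactly 0 steps. Then □^0φ holds at y, so the antecedent holds at x; validity forces ◇^2φ at z, giving a w with zR^2w and yR^0w.
First-order correspondent: \forall x \forall y (xRy \to \exists w (y = w \wedge x R^2 w)).

\forall x \forall y (xRy \to \exists w (y = w \wedge x R^2 w))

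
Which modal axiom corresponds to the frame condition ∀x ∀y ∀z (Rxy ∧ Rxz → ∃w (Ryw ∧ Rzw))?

This is convergence; the standard corresponding axiom is .2: ◇□r → □◇r.
Suppose ◇□r→□◇r is valid. Take Rxy, Rxz and set V(r)={w : Ryw}. Then □r at y so ◇□r at x, so □◇r at x, so ◇r at z, giving w with Rzw and Ryw.

◇□r → □◇r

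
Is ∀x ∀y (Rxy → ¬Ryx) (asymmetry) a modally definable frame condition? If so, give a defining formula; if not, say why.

Not definable by any modal formula

Modal frame validity is preserved under surjective bounded morphisms.
The 4-cycle (worlds a,b,c,d with a→b→c→d→a) is asymmetric. Mapping every world to a single reflexive point • is a surjective bounded morphism, and the reflexive point is not asymmetric (R•• but asymmetry requires ¬R••).
Hence asymmetry is not modally definable.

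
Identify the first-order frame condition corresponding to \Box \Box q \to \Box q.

density: \forall x \forall y (Rxy \to \exists z (Rxz \wedge Rzy))

This is the C4 axiom.
Its frame correspondent is density — \forall x \forall y (Rxy \to \exists z (Rxz \wedge Rzy)).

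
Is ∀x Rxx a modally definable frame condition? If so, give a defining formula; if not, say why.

This is a Sahlqvist condition; the T axiom □p → p defines it.
Suppose □p→p is valid. At any x set V(p)={w : Rxw}. Then □p holds at x, so p holds at x, i.e. Rxx.

Definable; □p → p defines it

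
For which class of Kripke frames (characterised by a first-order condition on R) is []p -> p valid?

Suppose □p→p is valid. At any x set V(p)={w : Rxw}. Then □p holds at x, so p holds at x, i.e. Rxx.

Reflexivity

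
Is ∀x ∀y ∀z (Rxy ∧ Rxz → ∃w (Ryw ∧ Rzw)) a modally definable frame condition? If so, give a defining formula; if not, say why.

Yes — defined by ◇□q → □◇q

The condition is convergence. A defining modal formula is ◇□q → □◇q.
Suppose ◇□q→□◇q is valid. Take Rxy, Rxz and set V(q)={w : Ryw}. Then □q at y so ◇□q at x, so □◇q at x, so ◇q at z, giving w with Rzw and Ryw.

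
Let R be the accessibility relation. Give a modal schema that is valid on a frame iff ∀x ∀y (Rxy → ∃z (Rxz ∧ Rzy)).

□□p → □p

The condition is density. The C4 schema □□p → □p defines it.
Suppose □□p→□p is valid. Take Rxy and set V(p)={w : xR²w}. Then □□p at x, so □p at x, so p at y, i.e. ∃z(Rxz∧Rzy).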